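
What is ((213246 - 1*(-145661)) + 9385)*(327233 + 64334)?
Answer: 144210993564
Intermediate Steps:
((213246 - 1*(-145661)) + 9385)*(327233 + 64334) = ((213246 + 145661) + 9385)*391567 = (358907 + 9385)*391567 = 368292*391567 = 144210993564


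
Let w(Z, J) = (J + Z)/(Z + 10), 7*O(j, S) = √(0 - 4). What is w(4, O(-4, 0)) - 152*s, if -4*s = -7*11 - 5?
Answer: -21810/7 + I/49 ≈ -3115.7 + 0.020408*I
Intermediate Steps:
O(j, S) = 2*I/7 (O(j, S) = √(0 - 4)/7 = √(-4)/7 = (2*I)/7 = 2*I/7)
s = 41/2 (s = -(-7*11 - 5)/4 = -(-77 - 5)/4 = -¼*(-82) = 41/2 ≈ 20.500)
w(Z, J) = (J + Z)/(10 + Z)
w(4, O(-4, 0)) - 152*s = (2*I/7 + 4)/(10 + 4) - 152*41/2 = (4 + 2*I/7)/14 - 3116 = (2/7 + I/49) - 3116 = -21810/7 + I/49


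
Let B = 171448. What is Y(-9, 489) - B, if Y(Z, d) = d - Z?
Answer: -170950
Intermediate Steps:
Y(-9, 489) - B = (489 - 1*(-9)) - 1*171448 = (489 + 9) - 171448 = 498 - 171448 = -170950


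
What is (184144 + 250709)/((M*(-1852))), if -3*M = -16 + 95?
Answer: 1304559/146308 ≈ 8.9165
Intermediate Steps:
M = -79/3 (M = -(-16 + 95)/3 = -⅓*79 = -79/3 ≈ -26.333)
(184144 + 250709)/((M*(-1852))) = (184144 + 250709)/((-79/3*(-1852))) = 434853/(146308/3) = 434853*(3/146308) = 1304559/146308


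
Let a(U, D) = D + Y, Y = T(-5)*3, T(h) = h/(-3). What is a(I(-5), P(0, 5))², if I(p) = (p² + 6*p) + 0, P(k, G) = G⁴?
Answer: 396900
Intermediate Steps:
T(h) = -h/3 (T(h) = h*(-⅓) = -h/3)
Y = 5 (Y = -⅓*(-5)*3 = (5/3)*3 = 5)
I(p) = p² + 6*p
a(U, D) = 5 + D (a(U, D) = D + 5 = 5 + D)
a(I(-5), P(0, 5))² = (5 + 5⁴)² = (5 + 625)² = 630² = 396900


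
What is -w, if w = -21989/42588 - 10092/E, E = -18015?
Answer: -11222087/255740940 ≈ -0.043881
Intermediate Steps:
w = 11222087/255740940 (w = -21989/42588 - 10092/(-18015) = -21989*1/42588 - 10092*(-1/18015) = -21989/42588 + 3364/6005 = 11222087/255740940 ≈ 0.043881)
-w = -1*11222087/255740940 = -11222087/255740940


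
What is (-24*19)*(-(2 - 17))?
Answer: -6840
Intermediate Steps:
(-24*19)*(-(2 - 17)) = -(-456)*(-15) = -456*15 = -6840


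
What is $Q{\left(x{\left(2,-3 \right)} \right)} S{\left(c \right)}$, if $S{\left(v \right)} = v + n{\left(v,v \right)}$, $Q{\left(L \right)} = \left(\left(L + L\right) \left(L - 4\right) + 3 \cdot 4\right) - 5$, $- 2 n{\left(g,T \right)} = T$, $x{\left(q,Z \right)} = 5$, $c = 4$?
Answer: $34$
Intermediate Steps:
$n{\left(g,T \right)} = - \frac{T}{2}$
$Q{\left(L \right)} = 7 + 2 L \left(-4 + L\right)$ ($Q{\left(L \right)} = \left(2 L \left(-4 + L\right) + 12\right) - 5 = \left(12 + 2 L \left(-4 + L\right)\right) - 5 = 7 + 2 L \left(-4 + L\right)$)
$S{\left(v \right)} = \frac{v}{2}$ ($S{\left(v \right)} = v - \frac{v}{2} = \frac{v}{2}$)
$Q{\left(x{\left(2,-3 \right)} \right)} S{\left(c \right)} = \left(7 - 40 + 2 \cdot 5^{2}\right) \frac{1}{2} \cdot 4 = \left(7 - 40 + 2 \cdot 25\right) 2 = \left(7 - 40 + 50\right) 2 = 17 \cdot 2 = 34$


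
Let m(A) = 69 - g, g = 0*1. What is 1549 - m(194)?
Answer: 1480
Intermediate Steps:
g = 0
m(A) = 69 (m(A) = 69 - 1*0 = 69 + 0 = 69)
1549 - m(194) = 1549 - 1*69 = 1549 - 69 = 1480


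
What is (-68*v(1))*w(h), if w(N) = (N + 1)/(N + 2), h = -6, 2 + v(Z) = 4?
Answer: -170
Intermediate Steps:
v(Z) = 2 (v(Z) = -2 + 4 = 2)
w(N) = (1 + N)/(2 + N)
(-68*v(1))*w(h) = (-68*2)*((1 - 6)/(2 - 6)) = -136*(-5)/(-4) = -(-34)*(-5) = -136*5/4 = -170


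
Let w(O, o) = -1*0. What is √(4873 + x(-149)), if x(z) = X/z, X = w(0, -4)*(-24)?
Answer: √4873 ≈ 69.807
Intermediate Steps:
w(O, o) = 0
X = 0 (X = 0*(-24) = 0)
x(z) = 0 (x(z) = 0/z = 0)
√(4873 + x(-149)) = √(4873 + 0) = √4873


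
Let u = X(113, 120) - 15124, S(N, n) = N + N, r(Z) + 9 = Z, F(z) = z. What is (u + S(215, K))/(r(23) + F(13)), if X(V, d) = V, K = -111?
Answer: -14581/27 ≈ -540.04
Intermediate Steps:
r(Z) = -9 + Z
S(N, n) = 2*N
u = -15011 (u = 113 - 15124 = -15011)
(u + S(215, K))/(r(23) + F(13)) = (-15011 + 2*215)/((-9 + 23) + 13) = (-15011 + 430)/(14 + 13) = -14581/27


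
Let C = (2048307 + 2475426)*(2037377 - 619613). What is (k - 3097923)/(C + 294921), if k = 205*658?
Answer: -2963033/6413586087933 ≈ -4.6199e-7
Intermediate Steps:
C = 6413585793012 (C = 4523733*1417764 = 6413585793012)
k = 134890
(k - 3097923)/(C + 294921) = (134890 - 3097923)/(6413585793012 + 294921) = -2963033/6413586087933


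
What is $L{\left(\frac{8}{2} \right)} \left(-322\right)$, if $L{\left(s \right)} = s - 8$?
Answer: $1288$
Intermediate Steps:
$L{\left(s \right)} = -8 + s$ ($L{\left(s \right)} = s - 8 = -8 + s$)
$L{\left(\frac{8}{2} \right)} \left(-322\right) = \left(-8 + \frac{8}{2}\right) \left(-322\right) = \left(-8 + 8 \cdot \frac{1}{2}\right) \left(-322\right) = \left(-8 + 4\right) \left(-322\right) = \left(-4\right) \left(-322\right) = 1288$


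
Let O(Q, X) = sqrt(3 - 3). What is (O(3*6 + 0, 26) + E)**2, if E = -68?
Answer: 4624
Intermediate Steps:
O(Q, X) = 0 (O(Q, X) = sqrt(0) = 0)
(O(3*6 + 0, 26) + E)**2 = (0 - 68)**2 = (-68)**2 = 4624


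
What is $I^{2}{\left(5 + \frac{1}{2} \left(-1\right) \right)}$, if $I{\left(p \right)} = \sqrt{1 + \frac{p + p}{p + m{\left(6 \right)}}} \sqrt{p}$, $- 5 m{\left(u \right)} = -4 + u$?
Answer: $\frac{1179}{82} \approx 14.378$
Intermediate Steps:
$m{\left(u \right)} = \frac{4}{5} - \frac{u}{5}$ ($m{\left(u \right)} = - \frac{-4 + u}{5} = \frac{4}{5} - \frac{u}{5}$)
$I{\left(p \right)} = \sqrt{p} \sqrt{1 + \frac{2 p}{- \frac{2}{5} + p}}$ ($I{\left(p \right)} = \sqrt{1 + \frac{p + p}{p + \left(\frac{4}{5} - \frac{6}{5}\right)}} \sqrt{p} = \sqrt{1 + \frac{2 p}{p + \left(\frac{4}{5} - \frac{6}{5}\right)}} \sqrt{p} = \sqrt{1 + \frac{2 p}{p - \frac{2}{5}}} \sqrt{p} = \sqrt{1 + \frac{2 p}{- \frac{2}{5} + p}} \sqrt{p} = \sqrt{p} \sqrt{1 + \frac{2 p}{- \frac{2}{5} + p}}$)
$I^{2}{\left(5 + \frac{1}{2} \left(-1\right) \right)} = \left(\sqrt{5 + \frac{1}{2} \left(-1\right)} \sqrt{\frac{-2 + 15 \left(5 + \frac{1}{2} \left(-1\right)\right)}{-2 + 5 \left(5 + \frac{1}{2} \left(-1\right)\right)}}\right)^{2} = \left(\sqrt{5 - \frac{1}{2}} \sqrt{\frac{-2 + 15 \left(5 - \frac{1}{2}\right)}{-2 + 5 \left(5 - \frac{1}{2}\right)}}\right)^{2} = \left(\sqrt{\frac{9}{2}} \sqrt{\frac{-2 + 15 \cdot \frac{9}{2}}{-2 + 5 \cdot \frac{9}{2}}}\right)^{2} = \left(\frac{3 \sqrt{2}}{2} \sqrt{\frac{-2 + \frac{135}{2}}{-2 + \frac{45}{2}}}\right)^{2} = \left(\frac{3 \sqrt{2}}{2} \sqrt{\frac{1}{\frac{41}{2}} \cdot \frac{131}{2}}\right)^{2} = \left(\frac{3 \sqrt{2}}{2} \sqrt{\frac{2}{41} \cdot \frac{131}{2}}\right)^{2} = \left(\frac{3 \sqrt{2}}{2} \sqrt{\frac{131}{41}}\right)^{2} = \left(\frac{3 \sqrt{2}}{2} \frac{\sqrt{5371}}{41}\right)^{2} = \left(\frac{3 \sqrt{10742}}{82}\right)^{2} = \frac{1179}{82}$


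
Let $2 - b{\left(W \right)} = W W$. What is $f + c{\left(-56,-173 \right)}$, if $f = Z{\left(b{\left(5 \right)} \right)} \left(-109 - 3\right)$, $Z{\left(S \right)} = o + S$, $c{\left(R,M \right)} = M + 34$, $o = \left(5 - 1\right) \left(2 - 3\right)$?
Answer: $2885$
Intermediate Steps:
$o = -4$ ($o = 4 \left(-1\right) = -4$)
$c{\left(R,M \right)} = 34 + M$
$b{\left(W \right)} = 2 - W^{2}$ ($b{\left(W \right)} = 2 - W W = 2 - W^{2}$)
$Z{\left(S \right)} = -4 + S$
$f = 3024$ ($f = \left(-4 + \left(2 - 5^{2}\right)\right) \left(-109 - 3\right) = \left(-4 + \left(2 - 25\right)\right) \left(-112\right) = \left(-4 - 23\right) \left(-112\right) = \left(-27\right) \left(-112\right) = 3024$)
$f + c{\left(-56,-173 \right)} = 3024 + \left(34 - 173\right) = 3024 - 139 = 2885$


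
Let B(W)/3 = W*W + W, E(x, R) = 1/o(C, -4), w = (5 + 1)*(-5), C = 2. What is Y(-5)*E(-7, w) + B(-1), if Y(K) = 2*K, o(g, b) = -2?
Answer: 5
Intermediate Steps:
w = -30 (w = 6*(-5) = -30)
E(x, R) = -½ (E(x, R) = 1/(-2) = -½)
B(W) = 3*W + 3*W² (B(W) = 3*(W*W + W) = 3*(W² + W) = 3*(W + W²) = 3*W + 3*W²)
Y(-5)*E(-7, w) + B(-1) = (2*(-5))*(-½) + 3*(-1)*(1 - 1) = -10*(-½) + 3*(-1)*0 = 5 + 0 = 5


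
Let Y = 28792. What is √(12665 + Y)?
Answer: √41457 ≈ 203.61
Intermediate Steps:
√(12665 + Y) = √(12665 + 28792) = √41457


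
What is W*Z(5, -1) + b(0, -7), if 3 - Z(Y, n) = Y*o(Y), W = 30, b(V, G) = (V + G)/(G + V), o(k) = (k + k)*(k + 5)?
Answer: -14909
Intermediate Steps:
o(k) = 2*k*(5 + k) (o(k) = (2*k)*(5 + k) = 2*k*(5 + k))
b(V, G) = 1 (b(V, G) = (G + V)/(G + V) = 1)
Z(Y, n) = 3 - 2*Y**2*(5 + Y) (Z(Y, n) = 3 - Y*2*Y*(5 + Y) = 3 - 2*Y**2*(5 + Y))
W*Z(5, -1) + b(0, -7) = 30*(3 - 2*5**2*(5 + 5)) + 1 = 30*(3 - 2*25*10) + 1 = 30*(3 - 500) + 1 = 30*(-497) + 1 = -14910 + 1 = -14909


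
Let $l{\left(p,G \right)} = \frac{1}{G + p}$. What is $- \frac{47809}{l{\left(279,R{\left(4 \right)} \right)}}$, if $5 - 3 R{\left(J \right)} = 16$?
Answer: $- \frac{39490234}{3} \approx -1.3163 \cdot 10^{7}$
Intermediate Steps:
$R{\left(J \right)} = - \frac{11}{3}$ ($R{\left(J \right)} = \frac{5}{3} - \frac{16}{3} = - \frac{11}{3}$)
$- \frac{47809}{l{\left(279,R{\left(4 \right)} \right)}} = - \frac{47809}{\frac{1}{- \frac{11}{3} + 279}} = - \frac{47809}{\frac{1}{\frac{826}{3}}} = - \frac{47809}{\frac{3}{826}} = \left(-47809\right) \frac{826}{3} = - \frac{39490234}{3}$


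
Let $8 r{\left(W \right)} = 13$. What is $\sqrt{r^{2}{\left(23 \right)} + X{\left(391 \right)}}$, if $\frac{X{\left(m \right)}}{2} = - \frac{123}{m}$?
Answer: $\frac{\sqrt{19680985}}{3128} \approx 1.4183$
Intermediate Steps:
$r{\left(W \right)} = \frac{13}{8}$ ($r{\left(W \right)} = \frac{1}{8} \cdot 13 = \frac{13}{8}$)
$X{\left(m \right)} = - \frac{246}{m}$ ($X{\left(m \right)} = 2 \left(- \frac{123}{m}\right) = - \frac{246}{m}$)
$\sqrt{r^{2}{\left(23 \right)} + X{\left(391 \right)}} = \sqrt{\left(\frac{13}{8}\right)^{2} - \frac{246}{391}} = \sqrt{\frac{169}{64} - \frac{246}{391}} = \sqrt{\frac{50335}{25024}} = \frac{\sqrt{19680985}}{3128}$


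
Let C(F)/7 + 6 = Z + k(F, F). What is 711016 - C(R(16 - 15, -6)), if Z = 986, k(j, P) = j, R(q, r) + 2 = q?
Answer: 704163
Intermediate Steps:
R(q, r) = -2 + q
C(F) = 6860 + 7*F (C(F) = -42 + 7*(986 + F) = -42 + (6902 + 7*F) = 6860 + 7*F)
711016 - C(R(16 - 15, -6)) = 711016 - (6860 + 7*(-2 + (16 - 15))) = 711016 - (6860 + 7*(-2 + 1)) = 711016 - (6860 + 7*(-1)) = 711016 - (6860 - 7) = 711016 - 1*6853 = 711016 - 6853 = 704163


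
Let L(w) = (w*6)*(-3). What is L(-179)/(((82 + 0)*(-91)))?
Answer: -1611/3731 ≈ -0.43179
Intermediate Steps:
L(w) = -18*w (L(w) = (6*w)*(-3) = -18*w)
L(-179)/(((82 + 0)*(-91))) = (-18*(-179))/(((82 + 0)*(-91))) = 3222/((82*(-91))) = 3222/(-7462) = 3222*(-1/7462) = -1611/3731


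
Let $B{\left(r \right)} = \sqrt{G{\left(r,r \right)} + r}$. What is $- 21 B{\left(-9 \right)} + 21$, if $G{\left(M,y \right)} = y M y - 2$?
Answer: $21 - 42 i \sqrt{185} \approx 21.0 - 571.26 i$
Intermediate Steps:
$G{\left(M,y \right)} = -2 + M y^{2}$ ($G{\left(M,y \right)} = M y y - 2 = M y^{2} - 2 = -2 + M y^{2}$)
$B{\left(r \right)} = \sqrt{-2 + r + r^{3}}$ ($B{\left(r \right)} = \sqrt{\left(-2 + r r^{2}\right) + r} = \sqrt{\left(-2 + r^{3}\right) + r} = \sqrt{-2 + r + r^{3}}$)
$- 21 B{\left(-9 \right)} + 21 = - 21 \sqrt{-2 - 9 + \left(-9\right)^{3}} + 21 = - 21 \sqrt{-2 - 9 - 729} + 21 = - 21 \sqrt{-740} + 21 = - 21 \cdot 2 i \sqrt{185} + 21 = - 42 i \sqrt{185} + 21 = 21 - 42 i \sqrt{185}$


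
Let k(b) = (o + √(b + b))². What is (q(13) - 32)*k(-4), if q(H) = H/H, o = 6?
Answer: -868 - 744*I*√2 ≈ -868.0 - 1052.2*I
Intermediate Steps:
q(H) = 1
k(b) = (6 + √2*√b)² (k(b) = (6 + √(b + b))² = (6 + √(2*b))² = (6 + √2*√b)²)
(q(13) - 32)*k(-4) = (1 - 32)*(6 + √2*√(-4))² = -31*(6 + √2*(2*I))² = -31*(6 + 2*I*√2)²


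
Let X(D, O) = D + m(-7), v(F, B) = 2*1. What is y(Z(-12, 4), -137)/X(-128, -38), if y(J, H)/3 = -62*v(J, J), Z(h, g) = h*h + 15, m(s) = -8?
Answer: 93/34 ≈ 2.7353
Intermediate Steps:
v(F, B) = 2
Z(h, g) = 15 + h**2 (Z(h, g) = h**2 + 15 = 15 + h**2)
X(D, O) = -8 + D (X(D, O) = D - 8 = -8 + D)
y(J, H) = -372 (y(J, H) = 3*(-62*2) = 3*(-124) = -372)
y(Z(-12, 4), -137)/X(-128, -38) = -372/(-8 - 128) = -372/(-136) = -372*(-1/136) = 93/34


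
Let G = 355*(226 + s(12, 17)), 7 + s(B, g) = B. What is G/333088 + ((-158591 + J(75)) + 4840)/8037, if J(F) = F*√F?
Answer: -7221934129/382432608 + 125*√3/2679 ≈ -18.803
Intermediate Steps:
s(B, g) = -7 + B
J(F) = F^(3/2)
G = 82005 (G = 355*(226 + (-7 + 12)) = 355*(226 + 5) = 355*231 = 82005)
G/333088 + ((-158591 + J(75)) + 4840)/8037 = 82005/333088 + ((-158591 + 75^(3/2)) + 4840)/8037 = 82005*(1/333088) + ((-158591 + 375*√3) + 4840)*(1/8037) = 11715/47584 + (-153751 + 375*√3)*(1/8037) = 11715/47584 + (-153751/8037 + 125*√3/2679) = -7221934129/382432608 + 125*√3/2679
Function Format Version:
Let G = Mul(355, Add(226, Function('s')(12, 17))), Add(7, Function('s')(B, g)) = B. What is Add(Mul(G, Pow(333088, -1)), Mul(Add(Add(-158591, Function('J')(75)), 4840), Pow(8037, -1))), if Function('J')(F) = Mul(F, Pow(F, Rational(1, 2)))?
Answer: Add(Rational(-7221934129, 382432608), Mul(Rational(125, 2679), Pow(3, Rational(1, 2)))) ≈ -18.803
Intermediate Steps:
Function('s')(B, g) = Add(-7, B)
Function('J')(F) = Pow(F, Rational(3, 2))
G = 82005 (G = Mul(355, Add(226, Add(-7, 12))) = Mul(355, Add(226, 5)) = Mul(355, 231) = 82005)
Add(Mul(G, Pow(333088, -1)), Mul(Add(Add(-158591, Function('J')(75)), 4840), Pow(8037, -1))) = Add(Mul(82005, Pow(333088, -1)), Mul(Add(Add(-158591, Pow(75, Rational(3, 2))), 4840), Pow(8037, -1))) = Add(Mul(82005, Rational(1, 333088)), Mul(Add(Add(-158591, Mul(375, Pow(3, Rational(1, 2)))), 4840), Rational(1, 8037))) = Add(Rational(11715, 47584), Mul(Add(-153751, Mul(375, Pow(3, Rational(1, 2)))), Rational(1, 8037))) = Add(Rational(11715, 47584), Add(Rational(-153751, 8037), Mul(Rational(125, 2679), Pow(3, Rational(1, 2))))) = Add(Rational(-7221934129, 382432608), Mul(Rational(125, 2679), Pow(3, Rational(1, 2))))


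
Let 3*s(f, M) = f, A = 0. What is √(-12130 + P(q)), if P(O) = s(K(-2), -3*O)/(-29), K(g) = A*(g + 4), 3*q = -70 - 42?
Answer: I*√12130 ≈ 110.14*I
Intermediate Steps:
q = -112/3 (q = (-70 - 42)/3 = (⅓)*(-112) = -112/3 ≈ -37.333)
K(g) = 0 (K(g) = 0*(g + 4) = 0*(4 + g) = 0)
s(f, M) = f/3
P(O) = 0 (P(O) = ((⅓)*0)/(-29) = 0*(-1/29) = 0)
√(-12130 + P(q)) = √(-12130 + 0) = √(-12130) = I*√12130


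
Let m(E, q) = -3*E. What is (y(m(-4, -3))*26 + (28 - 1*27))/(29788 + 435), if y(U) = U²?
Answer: 3745/30223 ≈ 0.12391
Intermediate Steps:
(y(m(-4, -3))*26 + (28 - 1*27))/(29788 + 435) = ((-3*(-4))²*26 + (28 - 1*27))/(29788 + 435) = (12²*26 + (28 - 27))/30223 = (144*26 + 1)*(1/30223) = (3744 + 1)*(1/30223) = 3745*(1/30223) = 3745/30223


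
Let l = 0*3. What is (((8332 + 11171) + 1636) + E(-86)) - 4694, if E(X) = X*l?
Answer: 16445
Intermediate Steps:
l = 0
E(X) = 0 (E(X) = X*0 = 0)
(((8332 + 11171) + 1636) + E(-86)) - 4694 = (((8332 + 11171) + 1636) + 0) - 4694 = ((19503 + 1636) + 0) - 4694 = (21139 + 0) - 4694 = 21139 - 4694 = 16445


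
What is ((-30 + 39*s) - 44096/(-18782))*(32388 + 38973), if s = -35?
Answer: -933287488317/9391 ≈ -9.9381e+7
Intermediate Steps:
((-30 + 39*s) - 44096/(-18782))*(32388 + 38973) = ((-30 + 39*(-35)) - 44096/(-18782))*(32388 + 38973) = ((-30 - 1365) - 44096*(-1/18782))*71361 = (-1395 + 22048/9391)*71361 = -13078397/9391*71361 = -933287488317/9391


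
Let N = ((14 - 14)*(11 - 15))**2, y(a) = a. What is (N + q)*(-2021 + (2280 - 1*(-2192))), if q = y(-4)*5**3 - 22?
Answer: -1279422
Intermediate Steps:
q = -522 (q = -4*5**3 - 22 = -4*125 - 22 = -500 - 22 = -522)
N = 0 (N = (0*(-4))**2 = 0**2 = 0)
(N + q)*(-2021 + (2280 - 1*(-2192))) = (0 - 522)*(-2021 + (2280 - 1*(-2192))) = -522*(-2021 + (2280 + 2192)) = -522*(-2021 + 4472) = -522*2451 = -1279422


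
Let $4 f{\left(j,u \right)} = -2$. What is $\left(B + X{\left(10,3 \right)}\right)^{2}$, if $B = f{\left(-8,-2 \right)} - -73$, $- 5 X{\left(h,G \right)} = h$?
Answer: $\frac{19881}{4} \approx 4970.3$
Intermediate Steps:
$f{\left(j,u \right)} = - \frac{1}{2}$ ($f{\left(j,u \right)} = \frac{1}{4} \left(-2\right) = - \frac{1}{2}$)
$X{\left(h,G \right)} = - \frac{h}{5}$
$B = \frac{145}{2}$ ($B = - \frac{1}{2} - -73 = - \frac{1}{2} + 73 = \frac{145}{2} \approx 72.5$)
$\left(B + X{\left(10,3 \right)}\right)^{2} = \left(\frac{145}{2} - 2\right)^{2} = \left(\frac{141}{2}\right)^{2} = \frac{19881}{4}$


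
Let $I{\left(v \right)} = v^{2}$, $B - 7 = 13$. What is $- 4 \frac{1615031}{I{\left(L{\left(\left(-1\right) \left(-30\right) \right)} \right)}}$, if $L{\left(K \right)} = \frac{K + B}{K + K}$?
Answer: $- \frac{232564464}{25} \approx -9.3026 \cdot 10^{6}$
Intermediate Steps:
$B = 20$ ($B = 7 + 13 = 20$)
$L{\left(K \right)} = \frac{20 + K}{2 K}$ ($L{\left(K \right)} = \frac{K + 20}{K + K} = \frac{20 + K}{2 K}$)
$- 4 \frac{1615031}{I{\left(L{\left(\left(-1\right) \left(-30\right) \right)} \right)}} = - 4 \frac{1615031}{\left(\frac{20 - -30}{2 \left(\left(-1\right) \left(-30\right)\right)}\right)^{2}} = - 4 \frac{1615031}{\left(\frac{20 + 30}{2 \cdot 30}\right)^{2}} = - 4 \frac{1615031}{\left(\frac{1}{2} \cdot \frac{1}{30} \cdot 50\right)^{2}} = - 4 \frac{1615031}{\left(\frac{5}{6}\right)^{2}} = - 4 \frac{1615031}{\frac{25}{36}} = - 4 \cdot 1615031 \cdot \frac{36}{25} = \left(-4\right) \frac{58141116}{25} = - \frac{232564464}{25}$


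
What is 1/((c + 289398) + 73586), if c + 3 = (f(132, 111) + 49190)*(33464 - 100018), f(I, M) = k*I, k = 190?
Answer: -1/4942602599 ≈ -2.0232e-10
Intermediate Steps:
f(I, M) = 190*I
c = -4942965583 (c = -3 + (190*132 + 49190)*(33464 - 100018) = -3 + (25080 + 49190)*(-66554) = -3 + 74270*(-66554) = -3 - 4942965580 = -4942965583)
1/((c + 289398) + 73586) = 1/((-4942965583 + 289398) + 73586) = 1/(-4942676185 + 73586) = 1/(-4942602599) = -1/4942602599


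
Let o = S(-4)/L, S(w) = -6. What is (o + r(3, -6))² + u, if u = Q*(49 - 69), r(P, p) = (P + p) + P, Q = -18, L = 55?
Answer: 1089036/3025 ≈ 360.01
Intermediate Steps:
r(P, p) = p + 2*P
o = -6/55 ≈ -0.10909
u = 360 (u = -18*(49 - 69) = -18*(-20) = 360)
(o + r(3, -6))² + u = (-6/55 + (-6 + 2*3))² + 360 = (-6/55 + (-6 + 6))² + 360 = (-6/55 + 0)² + 360 = (-6/55)² + 360 = 36/3025 + 360 = 1089036/3025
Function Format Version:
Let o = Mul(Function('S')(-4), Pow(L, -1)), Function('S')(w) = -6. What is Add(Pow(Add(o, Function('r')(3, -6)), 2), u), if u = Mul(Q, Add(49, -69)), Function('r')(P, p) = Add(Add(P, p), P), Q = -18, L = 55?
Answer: Rational(1089036, 3025) ≈ 360.01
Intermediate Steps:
Function('r')(P, p) = Add(p, Mul(2, P))
o = Rational(-6, 55) (o = Mul(-6, Pow(55, -1)) = Mul(-6, Rational(1, 55)) = Rational(-6, 55) ≈ -0.10909)
u = 360 (u = Mul(-18, Add(49, -69)) = Mul(-18, -20) = 360)
Add(Pow(Add(o, Function('r')(3, -6)), 2), u) = Add(Pow(Add(Rational(-6, 55), Add(-6, Mul(2, 3))), 2), 360) = Add(Pow(Add(Rational(-6, 55), Add(-6, 6)), 2), 360) = Add(Pow(Add(Rational(-6, 55), 0), 2), 360) = Add(Pow(Rational(-6, 55), 2), 360) = Add(Rational(36, 3025), 360) = Rational(1089036, 3025)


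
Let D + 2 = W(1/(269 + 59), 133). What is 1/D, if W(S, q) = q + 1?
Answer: 1/132 ≈ 0.0075758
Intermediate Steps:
W(S, q) = 1 + q
D = 132 (D = -2 + (1 + 133) = -2 + 134 = 132)
1/D = 1/132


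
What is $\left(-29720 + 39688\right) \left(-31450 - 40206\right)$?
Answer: $-714267008$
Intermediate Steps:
$\left(-29720 + 39688\right) \left(-31450 - 40206\right) = 9968 \left(-71656\right) = -714267008$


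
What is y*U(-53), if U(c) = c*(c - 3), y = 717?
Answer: 2128056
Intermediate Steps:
U(c) = c*(-3 + c)
y*U(-53) = 717*(-53*(-3 - 53)) = 717*(-53*(-56)) = 717*2968 = 2128056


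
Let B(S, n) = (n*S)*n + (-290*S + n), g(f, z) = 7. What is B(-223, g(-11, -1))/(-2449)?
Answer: -53750/2449 ≈ -21.948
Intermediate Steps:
B(S, n) = n - 290*S + S*n² (B(S, n) = (S*n)*n + (n - 290*S) = S*n² + (n - 290*S) = n - 290*S + S*n²)
B(-223, g(-11, -1))/(-2449) = (7 - 290*(-223) - 223*7²)/(-2449) = (7 + 64670 - 223*49)*(-1/2449) = (7 + 64670 - 10927)*(-1/2449) = 53750*(-1/2449) = -53750/2449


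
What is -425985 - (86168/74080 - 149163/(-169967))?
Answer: -95779803781091/224842060 ≈ -4.2599e+5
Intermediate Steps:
-425985 - (86168/74080 - 149163/(-169967)) = -425985 - (86168*(1/74080) - 149163*(-1/169967)) = -425985 - (10771/9260 + 21309/24281) = -425985 - 1*458851991/224842060 = -425985 - 458851991/224842060 = -95779803781091/224842060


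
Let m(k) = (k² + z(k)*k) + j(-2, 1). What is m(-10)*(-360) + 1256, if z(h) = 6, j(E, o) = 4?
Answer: -14584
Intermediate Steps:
m(k) = 4 + k² + 6*k (m(k) = (k² + 6*k) + 4 = 4 + k² + 6*k)
m(-10)*(-360) + 1256 = (4 + (-10)² + 6*(-10))*(-360) + 1256 = (4 + 100 - 60)*(-360) + 1256 = 44*(-360) + 1256 = -15840 + 1256 = -14584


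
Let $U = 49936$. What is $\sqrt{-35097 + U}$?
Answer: $\sqrt{14839} \approx 121.82$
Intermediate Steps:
$\sqrt{-35097 + U} = \sqrt{-35097 + 49936} = \sqrt{14839}$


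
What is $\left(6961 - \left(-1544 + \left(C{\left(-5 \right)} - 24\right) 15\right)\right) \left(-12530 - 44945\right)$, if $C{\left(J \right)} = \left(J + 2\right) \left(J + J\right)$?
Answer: $-483652125$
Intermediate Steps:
$C{\left(J \right)} = 2 J \left(2 + J\right)$ ($C{\left(J \right)} = \left(2 + J\right) 2 J = 2 J \left(2 + J\right)$)
$\left(6961 - \left(-1544 + \left(C{\left(-5 \right)} - 24\right) 15\right)\right) \left(-12530 - 44945\right) = \left(6961 + \left(1544 - \left(2 \left(-5\right) \left(2 - 5\right) - 24\right) 15\right)\right) \left(-12530 - 44945\right) = \left(6961 + \left(1544 - \left(2 \left(-5\right) \left(-3\right) - 24\right) 15\right)\right) \left(-57475\right) = \left(6961 + \left(1544 - \left(30 - 24\right) 15\right)\right) \left(-57475\right) = \left(6961 + \left(1544 - 6 \cdot 15\right)\right) \left(-57475\right) = \left(6961 + \left(1544 - 90\right)\right) \left(-57475\right) = \left(6961 + 1454\right) \left(-57475\right) = 8415 \left(-57475\right) = -483652125$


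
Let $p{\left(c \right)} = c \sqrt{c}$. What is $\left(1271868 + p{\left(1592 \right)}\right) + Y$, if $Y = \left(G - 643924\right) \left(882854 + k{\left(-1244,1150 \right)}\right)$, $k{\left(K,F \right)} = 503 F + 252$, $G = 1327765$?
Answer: $999473188464 + 3184 \sqrt{398} \approx 9.9947 \cdot 10^{11}$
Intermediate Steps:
$p{\left(c \right)} = c^{\frac{3}{2}}$
$k{\left(K,F \right)} = 252 + 503 F$
$Y = 999471916596$ ($Y = \left(1327765 - 643924\right) \left(882854 + \left(252 + 503 \cdot 1150\right)\right) = 683841 \left(882854 + \left(252 + 578450\right)\right) = 683841 \left(882854 + 578702\right) = 683841 \cdot 1461556 = 999471916596$)
$\left(1271868 + p{\left(1592 \right)}\right) + Y = \left(1271868 + 1592^{\frac{3}{2}}\right) + 999471916596 = \left(1271868 + 3184 \sqrt{398}\right) + 999471916596 = 999473188464 + 3184 \sqrt{398}$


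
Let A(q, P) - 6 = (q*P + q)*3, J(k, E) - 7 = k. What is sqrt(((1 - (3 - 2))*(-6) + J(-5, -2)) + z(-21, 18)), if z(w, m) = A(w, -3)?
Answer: sqrt(134) ≈ 11.576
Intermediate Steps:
J(k, E) = 7 + k
A(q, P) = 6 + 3*q + 3*P*q (A(q, P) = 6 + (q*P + q)*3 = 6 + (P*q + q)*3 = 6 + (q + P*q)*3 = 6 + (3*q + 3*P*q) = 6 + 3*q + 3*P*q)
z(w, m) = 6 - 6*w (z(w, m) = 6 + 3*w + 3*(-3)*w = 6 + 3*w - 9*w = 6 - 6*w)
sqrt(((1 - (3 - 2))*(-6) + J(-5, -2)) + z(-21, 18)) = sqrt(((1 - (3 - 2))*(-6) + (7 - 5)) + (6 - 6*(-21))) = sqrt(((1 - 1*1)*(-6) + 2) + (6 + 126)) = sqrt(((1 - 1)*(-6) + 2) + 132) = sqrt((0*(-6) + 2) + 132) = sqrt((0 + 2) + 132) = sqrt(2 + 132) = sqrt(134)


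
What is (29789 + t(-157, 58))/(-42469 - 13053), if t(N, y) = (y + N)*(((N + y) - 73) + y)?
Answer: -41075/55522 ≈ -0.73980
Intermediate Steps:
t(N, y) = (N + y)*(-73 + N + 2*y) (t(N, y) = (N + y)*((-73 + N + y) + y) = (N + y)*(-73 + N + 2*y))
(29789 + t(-157, 58))/(-42469 - 13053) = (29789 + ((-157)² - 73*(-157) - 73*58 + 2*58² + 3*(-157)*58))/(-42469 - 13053) = (29789 + (24649 + 11461 - 4234 + 2*3364 - 27318))/(-55522) = (29789 + (24649 + 11461 - 4234 + 6728 - 27318))*(-1/55522) = (29789 + 11286)*(-1/55522) = 41075*(-1/55522) = -41075/55522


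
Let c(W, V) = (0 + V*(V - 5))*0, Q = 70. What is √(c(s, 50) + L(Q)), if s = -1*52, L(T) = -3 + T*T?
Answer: √4897 ≈ 69.979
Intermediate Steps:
L(T) = -3 + T²
s = -52
c(W, V) = 0 (c(W, V) = (0 + V*(-5 + V))*0 = (V*(-5 + V))*0 = 0)
√(c(s, 50) + L(Q)) = √(0 + (-3 + 70²)) = √(0 + (-3 + 4900)) = √(0 + 4897) = √4897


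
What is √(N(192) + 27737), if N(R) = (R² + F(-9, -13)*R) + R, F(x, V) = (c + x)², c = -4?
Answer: √97241 ≈ 311.83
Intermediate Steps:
F(x, V) = (-4 + x)²
N(R) = R² + 170*R (N(R) = (R² + (-4 - 9)²*R) + R = (R² + (-13)²*R) + R = (R² + 169*R) + R = R² + 170*R)
√(N(192) + 27737) = √(192*(170 + 192) + 27737) = √(192*362 + 27737) = √(69504 + 27737) = √97241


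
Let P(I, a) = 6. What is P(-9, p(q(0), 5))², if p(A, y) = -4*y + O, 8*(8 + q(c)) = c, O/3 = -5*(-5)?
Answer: 36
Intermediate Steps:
O = 75 (O = 3*(-5*(-5)) = 3*25 = 75)
q(c) = -8 + c/8
p(A, y) = 75 - 4*y (p(A, y) = -4*y + 75 = 75 - 4*y)
P(-9, p(q(0), 5))² = 6² = 36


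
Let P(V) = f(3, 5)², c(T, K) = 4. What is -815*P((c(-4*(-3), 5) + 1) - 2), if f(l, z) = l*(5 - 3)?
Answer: -29340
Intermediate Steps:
f(l, z) = 2*l (f(l, z) = l*2 = 2*l)
P(V) = 36 (P(V) = (2*3)² = 6² = 36)
-815*P((c(-4*(-3), 5) + 1) - 2) = -815*36 = -29340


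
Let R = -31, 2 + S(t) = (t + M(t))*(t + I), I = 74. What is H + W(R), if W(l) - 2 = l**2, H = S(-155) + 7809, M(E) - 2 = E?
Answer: 33718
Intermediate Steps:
M(E) = 2 + E
S(t) = -2 + (2 + 2*t)*(74 + t) (S(t) = -2 + (t + (2 + t))*(t + 74) = -2 + (2 + 2*t)*(74 + t))
H = 32755 (H = (146 + 2*(-155)**2 + 150*(-155)) + 7809 = (146 + 2*24025 - 23250) + 7809 = (146 + 48050 - 23250) + 7809 = 24946 + 7809 = 32755)
W(l) = 2 + l**2
H + W(R) = 32755 + (2 + (-31)**2) = 32755 + (2 + 961) = 32755 + 963 = 33718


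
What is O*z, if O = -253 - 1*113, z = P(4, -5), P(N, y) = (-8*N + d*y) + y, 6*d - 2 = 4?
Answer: 15372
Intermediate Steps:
d = 1 (d = 1/3 + (1/6)*4 = 1/3 + 2/3 = 1)
P(N, y) = -8*N + 2*y (P(N, y) = (-8*N + 1*y) + y = (-8*N + y) + y = (y - 8*N) + y = -8*N + 2*y)
z = -42 (z = -8*4 + 2*(-5) = -32 - 10 = -42)
O = -366 (O = -253 - 113 = -366)
O*z = -366*(-42) = 15372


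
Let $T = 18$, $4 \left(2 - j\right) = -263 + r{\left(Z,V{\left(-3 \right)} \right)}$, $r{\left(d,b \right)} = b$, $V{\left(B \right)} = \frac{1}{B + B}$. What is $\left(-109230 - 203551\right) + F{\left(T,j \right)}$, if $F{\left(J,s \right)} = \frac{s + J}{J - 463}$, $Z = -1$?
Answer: $- \frac{3340503139}{10680} \approx -3.1278 \cdot 10^{5}$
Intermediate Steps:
$V{\left(B \right)} = \frac{1}{2 B}$
$j = \frac{1627}{24}$ ($j = 2 - \frac{-263 + \frac{1}{2 \left(-3\right)}}{4} = 2 - \frac{-263 + \frac{1}{2} \left(- \frac{1}{3}\right)}{4} = 2 - \frac{-263 - \frac{1}{6}}{4} = 2 - - \frac{1579}{24} = 2 + \frac{1579}{24} = \frac{1627}{24} \approx 67.792$)
$F{\left(J,s \right)} = \frac{J + s}{-463 + J}$
$\left(-109230 - 203551\right) + F{\left(T,j \right)} = \left(-109230 - 203551\right) + \frac{18 + \frac{1627}{24}}{-463 + 18} = \left(-109230 - 203551\right) + \frac{1}{-445} \cdot \frac{2059}{24} = -312781 - \frac{2059}{10680} = - \frac{3340503139}{10680}$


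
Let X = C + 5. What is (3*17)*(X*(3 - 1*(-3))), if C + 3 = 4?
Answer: 1836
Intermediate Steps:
C = 1 (C = -3 + 4 = 1)
X = 6 (X = 1 + 5 = 6)
(3*17)*(X*(3 - 1*(-3))) = (3*17)*(6*(3 - 1*(-3))) = 51*(6*(3 + 3)) = 51*(6*6) = 51*36 = 1836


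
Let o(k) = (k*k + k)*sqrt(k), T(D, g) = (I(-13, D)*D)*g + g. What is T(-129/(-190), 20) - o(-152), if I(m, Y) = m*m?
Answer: 43982/19 - 45904*I*sqrt(38) ≈ 2314.8 - 2.8297e+5*I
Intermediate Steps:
I(m, Y) = m**2
T(D, g) = g + 169*D*g (T(D, g) = ((-13)**2*D)*g + g = (169*D)*g + g = 169*D*g + g = g + 169*D*g)
o(k) = sqrt(k)*(k + k**2) (o(k) = (k**2 + k)*sqrt(k) = (k + k**2)*sqrt(k) = sqrt(k)*(k + k**2))
T(-129/(-190), 20) - o(-152) = 20*(1 + 169*(-129/(-190))) - (-152)**(3/2)*(1 - 152) = 20*(1 + 169*(-129*(-1/190))) - (-304*I*sqrt(38))*(-151) = 20*(1 + 169*(129/190)) - 45904*I*sqrt(38) = 20*(1 + 21801/190) - 45904*I*sqrt(38) = 20*(21991/190) - 45904*I*sqrt(38) = 43982/19 - 45904*I*sqrt(38)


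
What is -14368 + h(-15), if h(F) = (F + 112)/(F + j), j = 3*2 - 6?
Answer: -215617/15 ≈ -14374.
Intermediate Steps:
j = 0 (j = 6 - 6 = 0)
h(F) = (112 + F)/F (h(F) = (F + 112)/(F + 0) = (112 + F)/F)
-14368 + h(-15) = -14368 + (112 - 15)/(-15) = -14368 - 1/15*97 = -14368 - 97/15 = -215617/15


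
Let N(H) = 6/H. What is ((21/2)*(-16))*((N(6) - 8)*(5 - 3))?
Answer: 2352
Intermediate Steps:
((21/2)*(-16))*((N(6) - 8)*(5 - 3)) = ((21/2)*(-16))*((6/6 - 8)*(5 - 3)) = ((21*(½))*(-16))*((6*(⅙) - 8)*2) = ((21/2)*(-16))*((1 - 8)*2) = -(-1176)*2 = -168*(-14) = 2352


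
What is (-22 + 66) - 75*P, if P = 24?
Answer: -1756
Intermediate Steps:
(-22 + 66) - 75*P = (-22 + 66) - 75*24 = 44 - 1800 = -1756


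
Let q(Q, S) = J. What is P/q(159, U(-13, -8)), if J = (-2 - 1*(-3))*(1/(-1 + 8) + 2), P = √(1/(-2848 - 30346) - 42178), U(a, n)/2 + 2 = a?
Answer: I*√5163719617378/23710 ≈ 95.841*I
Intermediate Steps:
U(a, n) = -4 + 2*a
P = 3*I*√5163719617378/33194 (P = √(1/(-33194) - 42178) = √(-1/33194 - 42178) = √(-1400056533/33194) = 3*I*√5163719617378/33194 ≈ 205.37*I)
J = 15/7 (J = (-2 + 3)*(1/7 + 2) = 1*(⅐ + 2) = 1*(15/7) = 15/7 ≈ 2.1429)
q(Q, S) = 15/7
P/q(159, U(-13, -8)) = (3*I*√5163719617378/33194)/(15/7) = (3*I*√5163719617378/33194)*(7/15) = I*√5163719617378/23710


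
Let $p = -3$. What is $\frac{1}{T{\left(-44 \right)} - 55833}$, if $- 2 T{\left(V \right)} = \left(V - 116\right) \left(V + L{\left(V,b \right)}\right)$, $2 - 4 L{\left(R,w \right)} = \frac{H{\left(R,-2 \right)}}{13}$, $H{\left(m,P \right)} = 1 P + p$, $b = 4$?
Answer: $- \frac{13}{770969} \approx -1.6862 \cdot 10^{-5}$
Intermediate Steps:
$H{\left(m,P \right)} = -3 + P$ ($H{\left(m,P \right)} = 1 P - 3 = P - 3 = -3 + P$)
$L{\left(R,w \right)} = \frac{31}{52}$ ($L{\left(R,w \right)} = \frac{1}{2} - \frac{\left(-3 - 2\right) \frac{1}{13}}{4} = \frac{1}{2} - \frac{\left(-5\right) \frac{1}{13}}{4} = \frac{1}{2} - - \frac{5}{52} = \frac{1}{2} + \frac{5}{52} = \frac{31}{52}$)
$T{\left(V \right)} = - \frac{\left(-116 + V\right) \left(\frac{31}{52} + V\right)}{2}$ ($T{\left(V \right)} = - \frac{\left(V - 116\right) \left(V + \frac{31}{52}\right)}{2} = - \frac{\left(-116 + V\right) \left(\frac{31}{52} + V\right)}{2}$)
$\frac{1}{T{\left(-44 \right)} - 55833} = \frac{1}{\left(\frac{899}{26} - \frac{\left(-44\right)^{2}}{2} + \frac{6001}{104} \left(-44\right)\right) - 55833} = \frac{1}{\left(\frac{899}{26} - 968 - \frac{66011}{26}\right) - 55833} = \frac{1}{- \frac{45140}{13} - 55833} = \frac{1}{- \frac{770969}{13}} = - \frac{13}{770969}$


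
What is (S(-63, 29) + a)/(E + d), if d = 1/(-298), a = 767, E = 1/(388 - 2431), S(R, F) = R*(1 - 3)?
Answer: -543670902/2341 ≈ -2.3224e+5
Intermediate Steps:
S(R, F) = -2*R (S(R, F) = R*(-2) = -2*R)
E = -1/2043 (E = 1/(-2043) = -1/2043 ≈ -0.00048948)
d = -1/298 ≈ -0.0033557
(S(-63, 29) + a)/(E + d) = (-2*(-63) + 767)/(-1/2043 - 1/298) = (126 + 767)/(-2341/608814) = 893*(-608814/2341) = -543670902/2341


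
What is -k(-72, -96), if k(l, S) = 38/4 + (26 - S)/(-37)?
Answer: -459/74 ≈ -6.2027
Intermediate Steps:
k(l, S) = 651/74 + S/37 (k(l, S) = 38*(¼) + (26 - S)*(-1/37) = 19/2 + (-26/37 + S/37) = 651/74 + S/37)
-k(-72, -96) = -(651/74 + (1/37)*(-96)) = -(651/74 - 96/37) = -1*459/74 = -459/74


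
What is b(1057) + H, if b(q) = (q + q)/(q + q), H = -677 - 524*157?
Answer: -82944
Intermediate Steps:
H = -82945 (H = -677 - 82268 = -82945)
b(q) = 1 (b(q) = (2*q)/((2*q)) = (2*q)*(1/(2*q)) = 1)
b(1057) + H = 1 - 82945 = -82944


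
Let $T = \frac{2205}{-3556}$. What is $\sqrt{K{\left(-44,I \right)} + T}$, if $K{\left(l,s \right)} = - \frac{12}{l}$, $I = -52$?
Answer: $\frac{i \sqrt{2711577}}{2794} \approx 0.58937 i$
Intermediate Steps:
$T = - \frac{315}{508}$ ($T = 2205 \left(- \frac{1}{3556}\right) = - \frac{315}{508} \approx -0.62008$)
$\sqrt{K{\left(-44,I \right)} + T} = \sqrt{- \frac{12}{-44} - \frac{315}{508}} = \sqrt{\left(-12\right) \left(- \frac{1}{44}\right) - \frac{315}{508}} = \sqrt{\frac{3}{11} - \frac{315}{508}} = \sqrt{- \frac{1941}{5588}} = \frac{i \sqrt{2711577}}{2794}$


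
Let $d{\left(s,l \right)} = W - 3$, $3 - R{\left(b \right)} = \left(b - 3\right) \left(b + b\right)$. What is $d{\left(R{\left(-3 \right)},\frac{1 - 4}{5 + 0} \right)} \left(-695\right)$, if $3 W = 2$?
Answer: $\frac{4865}{3} \approx 1621.7$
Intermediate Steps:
$W = \frac{2}{3}$ ($W = \frac{1}{3} \cdot 2 = \frac{2}{3} \approx 0.66667$)
$R{\left(b \right)} = 3 - 2 b \left(-3 + b\right)$ ($R{\left(b \right)} = 3 - \left(b - 3\right) \left(b + b\right) = 3 - \left(-3 + b\right) 2 b = 3 - 2 b \left(-3 + b\right)$)
$d{\left(s,l \right)} = - \frac{7}{3}$ ($d{\left(s,l \right)} = \frac{2}{3} - 3 = - \frac{7}{3}$)
$d{\left(R{\left(-3 \right)},\frac{1 - 4}{5 + 0} \right)} \left(-695\right) = \left(- \frac{7}{3}\right) \left(-695\right) = \frac{4865}{3}$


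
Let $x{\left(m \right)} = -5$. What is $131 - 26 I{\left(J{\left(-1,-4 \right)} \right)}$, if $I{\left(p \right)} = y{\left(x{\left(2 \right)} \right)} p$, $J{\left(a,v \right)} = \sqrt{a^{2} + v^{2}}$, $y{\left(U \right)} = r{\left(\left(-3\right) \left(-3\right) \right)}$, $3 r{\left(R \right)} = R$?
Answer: $131 - 78 \sqrt{17} \approx -190.6$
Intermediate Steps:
$r{\left(R \right)} = \frac{R}{3}$
$y{\left(U \right)} = 3$ ($y{\left(U \right)} = \frac{\left(-3\right) \left(-3\right)}{3} = \frac{1}{3} \cdot 9 = 3$)
$I{\left(p \right)} = 3 p$
$131 - 26 I{\left(J{\left(-1,-4 \right)} \right)} = 131 - 26 \cdot 3 \sqrt{\left(-1\right)^{2} + \left(-4\right)^{2}} = 131 - 26 \cdot 3 \sqrt{1 + 16} = 131 - 26 \cdot 3 \sqrt{17} = 131 - 78 \sqrt{17}$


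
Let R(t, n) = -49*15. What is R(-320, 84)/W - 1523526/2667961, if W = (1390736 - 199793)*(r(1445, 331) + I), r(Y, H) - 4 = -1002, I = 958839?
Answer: -579312653980272491/1014477971417585181 ≈ -0.57104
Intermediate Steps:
R(t, n) = -735
r(Y, H) = -998 (r(Y, H) = 4 - 1002 = -998)
W = 1140734034063 (W = (1390736 - 199793)*(-998 + 958839) = 1190943*957841 = 1140734034063)
R(-320, 84)/W - 1523526/2667961 = -735/1140734034063 - 1523526/2667961 = -735*1/1140734034063 - 1523526*1/2667961 = -245/380244678021 - 1523526/2667961 = -579312653980272491/1014477971417585181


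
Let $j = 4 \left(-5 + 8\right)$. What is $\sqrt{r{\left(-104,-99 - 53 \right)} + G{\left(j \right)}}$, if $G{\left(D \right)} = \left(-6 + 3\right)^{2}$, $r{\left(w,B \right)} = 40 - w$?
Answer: $3 \sqrt{17} \approx 12.369$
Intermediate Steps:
$j = 12$ ($j = 4 \cdot 3 = 12$)
$G{\left(D \right)} = 9$ ($G{\left(D \right)} = \left(-3\right)^{2} = 9$)
$\sqrt{r{\left(-104,-99 - 53 \right)} + G{\left(j \right)}} = \sqrt{\left(40 - -104\right) + 9} = \sqrt{\left(40 + 104\right) + 9} = \sqrt{144 + 9} = \sqrt{153} = 3 \sqrt{17}$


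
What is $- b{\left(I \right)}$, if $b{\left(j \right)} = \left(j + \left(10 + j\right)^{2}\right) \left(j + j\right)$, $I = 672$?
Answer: $-626029824$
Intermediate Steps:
$b{\left(j \right)} = 2 j \left(j + \left(10 + j\right)^{2}\right)$ ($b{\left(j \right)} = \left(j + \left(10 + j\right)^{2}\right) 2 j = 2 j \left(j + \left(10 + j\right)^{2}\right)$)
$- b{\left(I \right)} = - 2 \cdot 672 \left(672 + \left(10 + 672\right)^{2}\right) = - 2 \cdot 672 \left(672 + 682^{2}\right) = - 2 \cdot 672 \left(672 + 465124\right) = - 2 \cdot 672 \cdot 465796 = \left(-1\right) 626029824 = -626029824$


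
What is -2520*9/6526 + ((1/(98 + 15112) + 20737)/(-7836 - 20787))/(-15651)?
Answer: -204952101482651/58974216480270 ≈ -3.4753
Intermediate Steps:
-2520*9/6526 + ((1/(98 + 15112) + 20737)/(-7836 - 20787))/(-15651) = -168*135*(1/6526) + ((1/15210 + 20737)/(-28623))*(-1/15651) = -22680*1/6526 + ((1/15210 + 20737)*(-1/28623))*(-1/15651) = -11340/3263 + ((315409771/15210)*(-1/28623))*(-1/15651) = -11340/3263 - 10876199/15012270*(-1/15651) = -11340/3263 + 10876199/234957037770 = -204952101482651/58974216480270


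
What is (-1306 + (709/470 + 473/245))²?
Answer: 899878624092529/530380900 ≈ 1.6967e+6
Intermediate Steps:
(-1306 + (709/470 + 473/245))² = (-1306 + 79203/23030)² = (-29997977/23030)² = 899878624092529/530380900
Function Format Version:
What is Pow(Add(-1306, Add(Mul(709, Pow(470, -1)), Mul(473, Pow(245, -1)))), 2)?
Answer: Rational(899878624092529, 530380900) ≈ 1.6967e+6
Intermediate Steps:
Pow(Add(-1306, Add(Mul(709, Pow(470, -1)), Mul(473, Pow(245, -1)))), 2) = Pow(Add(-1306, Add(Mul(709, Rational(1, 470)), Mul(473, Rational(1, 245)))), 2) = Pow(Add(-1306, Add(Rational(709, 470), Rational(473, 245))), 2) = Pow(Add(-1306, Rational(79203, 23030)), 2) = Pow(Rational(-29997977, 23030), 2) = Rational(899878624092529, 530380900)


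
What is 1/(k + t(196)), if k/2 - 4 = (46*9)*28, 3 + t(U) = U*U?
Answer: 1/61605 ≈ 1.6232e-5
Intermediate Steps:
t(U) = -3 + U**2 (t(U) = -3 + U*U = -3 + U**2)
k = 23192 (k = 8 + 2*((46*9)*28) = 8 + 2*(414*28) = 8 + 2*11592 = 8 + 23184 = 23192)
1/(k + t(196)) = 1/(23192 + (-3 + 196**2)) = 1/(23192 + (-3 + 38416)) = 1/(23192 + 38413) = 1/61605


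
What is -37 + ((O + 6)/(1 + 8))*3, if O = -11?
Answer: -116/3 ≈ -38.667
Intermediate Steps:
-37 + ((O + 6)/(1 + 8))*3 = -37 + ((-11 + 6)/(1 + 8))*3 = -37 - 5/9*3 = -37 - 5/3 = -116/3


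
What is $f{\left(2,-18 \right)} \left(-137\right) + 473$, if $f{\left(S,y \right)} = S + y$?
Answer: $2665$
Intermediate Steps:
$f{\left(2,-18 \right)} \left(-137\right) + 473 = \left(2 - 18\right) \left(-137\right) + 473 = \left(-16\right) \left(-137\right) + 473 = 2192 + 473 = 2665$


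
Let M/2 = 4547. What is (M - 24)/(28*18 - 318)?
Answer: 4535/93 ≈ 48.763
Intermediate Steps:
M = 9094 (M = 2*4547 = 9094)
(M - 24)/(28*18 - 318) = (9094 - 24)/(28*18 - 318) = 9070/(504 - 318) = 9070/186 = 9070*(1/186) = 4535/93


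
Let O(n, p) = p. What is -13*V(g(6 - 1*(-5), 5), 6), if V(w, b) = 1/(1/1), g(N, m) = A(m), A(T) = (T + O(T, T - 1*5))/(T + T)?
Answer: -13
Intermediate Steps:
A(T) = (-5 + 2*T)/(2*T) (A(T) = (T + (T - 1*5))/(T + T) = (T + (T - 5))/((2*T)) = (T + (-5 + T))*(1/(2*T)) = (-5 + 2*T)*(1/(2*T)) = (-5 + 2*T)/(2*T))
g(N, m) = (-5/2 + m)/m
V(w, b) = 1 (V(w, b) = 1/1 = 1)
-13*V(g(6 - 1*(-5), 5), 6) = -13*1 = -13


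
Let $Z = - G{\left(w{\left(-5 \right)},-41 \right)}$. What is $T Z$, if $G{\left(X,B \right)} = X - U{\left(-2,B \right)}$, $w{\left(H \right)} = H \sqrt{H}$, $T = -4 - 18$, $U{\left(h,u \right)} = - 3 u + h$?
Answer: $-2662 - 110 i \sqrt{5} \approx -2662.0 - 245.97 i$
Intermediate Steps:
$U{\left(h,u \right)} = h - 3 u$
$T = -22$
$w{\left(H \right)} = H^{\frac{3}{2}}$
$G{\left(X,B \right)} = 2 + X + 3 B$ ($G{\left(X,B \right)} = X - \left(-2 - 3 B\right) = X + \left(2 + 3 B\right) = 2 + X + 3 B$)
$Z = 121 + 5 i \sqrt{5}$ ($Z = - (2 + \left(-5\right)^{\frac{3}{2}} + 3 \left(-41\right)) = - (2 - 5 i \sqrt{5} - 123) = - (-121 - 5 i \sqrt{5}) = 121 + 5 i \sqrt{5} \approx 121.0 + 11.18 i$)
$T Z = - 22 \left(121 + 5 i \sqrt{5}\right) = -2662 - 110 i \sqrt{5}$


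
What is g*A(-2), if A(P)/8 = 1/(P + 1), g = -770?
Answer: 6160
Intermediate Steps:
A(P) = 8/(1 + P) (A(P) = 8/(P + 1) = 8/(1 + P))
g*A(-2) = -6160/(1 - 2) = -6160/(-1) = -6160*(-1) = -770*(-8) = 6160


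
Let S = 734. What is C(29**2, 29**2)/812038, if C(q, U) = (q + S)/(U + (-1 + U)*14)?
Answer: 1575/10232490838 ≈ 1.5392e-7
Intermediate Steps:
C(q, U) = (734 + q)/(-14 + 15*U) (C(q, U) = (q + 734)/(U + (-1 + U)*14) = (734 + q)/(U + (-14 + 14*U)) = (734 + q)/(-14 + 15*U))
C(29**2, 29**2)/812038 = ((734 + 29**2)/(-14 + 15*29**2))/812038 = ((734 + 841)/(-14 + 15*841))*(1/812038) = (1575/(-14 + 12615))*(1/812038) = (1575/12601)*(1/812038) = 1575/10232490838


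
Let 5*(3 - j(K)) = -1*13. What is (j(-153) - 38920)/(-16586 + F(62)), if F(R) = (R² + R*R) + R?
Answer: 48643/11045 ≈ 4.4041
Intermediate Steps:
j(K) = 28/5 (j(K) = 3 - (-1)*13/5 = 3 - ⅕*(-13) = 3 + 13/5 = 28/5)
F(R) = R + 2*R² (F(R) = (R² + R²) + R = 2*R² + R = R + 2*R²)
(j(-153) - 38920)/(-16586 + F(62)) = (28/5 - 38920)/(-16586 + 62*(1 + 2*62)) = -194572/(5*(-16586 + 62*(1 + 124))) = -194572/(5*(-16586 + 62*125)) = -194572/(5*(-16586 + 7750)) = -194572/5/(-8836) = -194572/5*(-1/8836) = 48643/11045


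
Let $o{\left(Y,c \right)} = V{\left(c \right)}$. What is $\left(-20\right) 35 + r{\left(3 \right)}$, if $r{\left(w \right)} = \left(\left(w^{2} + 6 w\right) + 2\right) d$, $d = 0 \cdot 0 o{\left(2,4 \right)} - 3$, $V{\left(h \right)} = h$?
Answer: $-787$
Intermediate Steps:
$o{\left(Y,c \right)} = c$
$d = -3$ ($d = 0 \cdot 0 \cdot 4 - 3 = 0 \cdot 0 - 3 = 0 - 3 = -3$)
$r{\left(w \right)} = -6 - 18 w - 3 w^{2}$ ($r{\left(w \right)} = \left(\left(w^{2} + 6 w\right) + 2\right) \left(-3\right) = \left(2 + w^{2} + 6 w\right) \left(-3\right) = -6 - 18 w - 3 w^{2}$)
$\left(-20\right) 35 + r{\left(3 \right)} = \left(-20\right) 35 - \left(60 + 27\right) = -700 - 87 = -787$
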